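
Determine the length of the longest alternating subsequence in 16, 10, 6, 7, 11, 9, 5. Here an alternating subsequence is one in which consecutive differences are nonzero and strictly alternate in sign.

4

A longest alternating subsequence is 16, 10, 11, 9 (positions 1,2,5,6); its 3 consecutive differences strictly alternate in sign, and length 4 is optimal.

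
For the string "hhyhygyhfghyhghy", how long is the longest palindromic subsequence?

11

Using dp[i][j] = 2 + dp[i+1][j−1] if the ends match, else max(dp[i+1][j], dp[i][j−1]):
dp[1][16] = 11. A witness is yhgyhghyghy at positions 3,4,6,7,8,10,11,12,14,15,16.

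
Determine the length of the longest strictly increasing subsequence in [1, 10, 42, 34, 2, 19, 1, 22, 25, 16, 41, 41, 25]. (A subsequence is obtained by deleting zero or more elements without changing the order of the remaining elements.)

6

Let dp[i] be the longest increasing subsequence ending at position i. Then dp = [1, 2, 3, 3, 2, 3, 1, 4, 5, 3, 6, 6, 5].
The maximum is 6; one witness is 1, 10, 19, 22, 25, 41 at positions 1,2,6,8,9,11.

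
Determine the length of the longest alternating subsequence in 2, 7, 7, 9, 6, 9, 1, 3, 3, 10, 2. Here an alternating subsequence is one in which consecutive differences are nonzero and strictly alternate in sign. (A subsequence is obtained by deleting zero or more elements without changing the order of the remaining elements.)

7

A longest alternating subsequence is 2, 7, 6, 9, 1, 3, 2 (positions 1,2,5,6,7,8,11); its 6 consecutive differences strictly alternate in sign, and length 7 is optimal.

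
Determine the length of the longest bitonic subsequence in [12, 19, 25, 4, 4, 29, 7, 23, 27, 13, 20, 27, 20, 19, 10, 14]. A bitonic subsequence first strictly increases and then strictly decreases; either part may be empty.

Let inc[i] be the LIS ending at i and dec[i] the longest strictly decreasing subsequence starting at i. inc = [1, 2, 3, 1, 1, 4, 2, 3, 4, 3, 4, 5, 4, 4, 3, 4], dec = [2, 3, 5, 1, 1, 5, 1, 4, 4, 2, 3, 4, 3, 2, 1, 1].
max_i inc[i]+dec[i]−1 = 8, with one witness 12, 19, 25, 29, 27, 20, 19, 14.

8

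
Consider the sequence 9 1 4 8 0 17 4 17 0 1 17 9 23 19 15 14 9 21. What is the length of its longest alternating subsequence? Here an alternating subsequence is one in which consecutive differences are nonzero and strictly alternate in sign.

13

Track the best alternating length ending on an up-step vs a down-step at each position: up/down = 1/1, 1/2, 3/2, 3/2, 1/4, 5/1, 5/6, 7/1, 1/8, 9/8, 9/1, 9/10, 11/1, 11/12, 11/12, 11/12, 9/12, 13/12.
The maximum over both is 13; one such subsequence is 9, 1, 4, 0, 17, 4, 17, 0, 17, 9, 23, 19, 21.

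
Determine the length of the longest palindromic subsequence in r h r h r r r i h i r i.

Using dp[i][j] = 2 + dp[i+1][j−1] if the ends match, else max(dp[i+1][j], dp[i][j−1]):
dp[1][12] = 8. A witness is rhrrrrhr at positions 1,2,3,5,6,7,9,11.

8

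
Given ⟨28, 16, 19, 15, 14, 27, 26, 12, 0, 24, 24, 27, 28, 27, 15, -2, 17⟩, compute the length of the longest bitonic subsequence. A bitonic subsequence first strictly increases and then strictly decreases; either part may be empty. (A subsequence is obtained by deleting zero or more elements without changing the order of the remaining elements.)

Let inc[i] be the LIS ending at i and dec[i] the longest strictly decreasing subsequence starting at i. inc = [1, 1, 2, 1, 1, 3, 3, 1, 1, 3, 3, 4, 5, 4, 2, 1, 3], dec = [7, 6, 6, 5, 4, 5, 4, 3, 2, 3, 3, 3, 4, 3, 2, 1, 1].
max_i inc[i]+dec[i]−1 = 8, with one witness 16, 19, 26, 27, 28, 27, 15, -2.

8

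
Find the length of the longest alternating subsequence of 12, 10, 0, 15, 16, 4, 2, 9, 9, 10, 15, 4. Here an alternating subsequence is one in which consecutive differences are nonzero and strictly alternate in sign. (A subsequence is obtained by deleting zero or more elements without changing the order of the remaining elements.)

Track the best alternating length ending on an up-step vs a down-step at each position: up/down = 1/1, 1/2, 1/2, 3/1, 3/1, 3/4, 3/4, 5/4, 5/4, 5/4, 5/4, 5/6.
The maximum over both is 6; one such subsequence is 12, 10, 15, 4, 9, 4.

6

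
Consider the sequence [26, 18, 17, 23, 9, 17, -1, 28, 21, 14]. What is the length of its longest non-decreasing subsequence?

Let dp[i] be the longest non-decreasing subsequence ending at position i. Then dp = [1, 1, 1, 2, 1, 2, 1, 3, 3, 2].
The maximum is 3; one witness is 18, 23, 28 at positions 2,4,8.

3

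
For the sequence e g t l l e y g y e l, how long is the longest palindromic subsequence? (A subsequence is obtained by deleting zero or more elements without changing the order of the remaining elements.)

7

One longest palindromic subsequence is leygyel (positions 4,6,7,8,9,10,11); it reads the same forward and backward, and the interval DP gives dp[1][11] = 7.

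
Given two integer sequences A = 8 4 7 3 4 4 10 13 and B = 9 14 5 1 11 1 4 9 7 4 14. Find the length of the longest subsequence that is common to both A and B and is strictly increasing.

2

A longest common strictly increasing subsequence is 4, 7 (length 2); it appears in order in both A and B, and no longer such subsequence exists.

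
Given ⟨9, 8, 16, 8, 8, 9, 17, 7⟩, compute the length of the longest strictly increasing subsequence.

Scanning left to right, the best length ending at each element is: 9→1, 8→1, 16→2, 8→1, 8→1, 9→2, 17→3, 7→1.
So the longest increasing subsequence has length 3, e.g. 9, 16, 17.

3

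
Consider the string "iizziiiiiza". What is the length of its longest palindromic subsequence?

Using dp[i][j] = 2 + dp[i+1][j−1] if the ends match, else max(dp[i+1][j], dp[i][j−1]):
dp[1][11] = 7. A witness is ziiiiiz at positions 4,5,6,7,8,9,10.

7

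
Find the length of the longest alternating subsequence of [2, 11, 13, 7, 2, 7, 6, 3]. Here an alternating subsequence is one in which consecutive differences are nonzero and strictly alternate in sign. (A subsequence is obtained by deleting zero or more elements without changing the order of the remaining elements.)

Track the best alternating length ending on an up-step vs a down-step at each position: up/down = 1/1, 2/1, 2/1, 2/3, 1/3, 4/3, 4/5, 4/5.
The maximum over both is 5; one such subsequence is 2, 11, 2, 7, 6.

5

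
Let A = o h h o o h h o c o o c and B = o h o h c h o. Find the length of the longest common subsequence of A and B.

6

Backtracking the LCS table gives one alignment: o (A1,B1) → h (A3,B2) → o (A5,B3) → h (A6,B4) → h (A7,B6) → o (A11,B7).
So the longest common subsequence has length 6.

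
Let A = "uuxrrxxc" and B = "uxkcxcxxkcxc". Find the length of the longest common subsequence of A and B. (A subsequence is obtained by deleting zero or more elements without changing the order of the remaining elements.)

A longest common subsequence is uxxxc (length 5); the LCS DP confirms no longer common subsequence exists.

5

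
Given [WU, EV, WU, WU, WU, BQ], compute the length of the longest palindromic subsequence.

4

One longest palindromic subsequence is WU WU WU WU (positions 1,3,4,5); it reads the same forward and backward, and the interval DP gives dp[1][6] = 4.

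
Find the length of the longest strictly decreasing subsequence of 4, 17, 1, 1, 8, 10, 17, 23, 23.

2

Let dp[i] be the longest decreasing subsequence ending at position i. Then dp = [1, 1, 2, 2, 2, 2, 1, 1, 1].
The maximum is 2; one witness is 4, 1 at positions 1,3.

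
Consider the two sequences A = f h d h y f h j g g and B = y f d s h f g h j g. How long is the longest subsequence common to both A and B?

A longest common subsequence is fdhfhjg (length 7); the LCS DP confirms no longer common subsequence exists.

7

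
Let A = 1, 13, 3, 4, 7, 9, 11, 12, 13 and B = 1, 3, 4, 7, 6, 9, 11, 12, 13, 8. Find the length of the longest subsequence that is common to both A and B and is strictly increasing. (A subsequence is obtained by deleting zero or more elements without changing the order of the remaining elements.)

8

For each value that appears in both, track the longest common increasing run ending there.
The best achievable length is 8; one witness is 1, 3, 4, 7, 9, 11, 12, 13 (A-positions 1,3,4,5,6,7,8,9, B-positions 1,2,3,4,6,7,8,9).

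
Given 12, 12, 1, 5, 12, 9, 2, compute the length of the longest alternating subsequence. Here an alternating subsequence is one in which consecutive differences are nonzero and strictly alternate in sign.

Track the best alternating length ending on an up-step vs a down-step at each position: up/down = 1/1, 1/1, 1/2, 3/2, 3/1, 3/4, 3/4.
The maximum over both is 4; one such subsequence is 12, 1, 12, 9.

4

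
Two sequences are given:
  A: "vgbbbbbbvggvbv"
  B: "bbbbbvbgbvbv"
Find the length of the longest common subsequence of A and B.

10

A longest common subsequence is bbbbbbgvbv (length 10); the LCS DP confirms no longer common subsequence exists.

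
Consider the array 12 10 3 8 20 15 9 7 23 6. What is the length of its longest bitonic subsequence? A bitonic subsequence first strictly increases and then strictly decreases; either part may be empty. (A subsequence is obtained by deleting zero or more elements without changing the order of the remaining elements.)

Let inc[i] be the LIS ending at i and dec[i] the longest strictly decreasing subsequence starting at i. inc = [1, 1, 1, 2, 3, 3, 3, 2, 4, 2], dec = [5, 4, 1, 3, 5, 4, 3, 2, 2, 1].
max_i inc[i]+dec[i]−1 = 7, with one witness 3, 8, 20, 15, 9, 7, 6.

7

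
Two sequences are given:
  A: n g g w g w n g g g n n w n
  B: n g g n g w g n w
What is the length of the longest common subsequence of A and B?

A longest common subsequence is ngggwgnw (length 8); the LCS DP confirms no longer common subsequence exists.

8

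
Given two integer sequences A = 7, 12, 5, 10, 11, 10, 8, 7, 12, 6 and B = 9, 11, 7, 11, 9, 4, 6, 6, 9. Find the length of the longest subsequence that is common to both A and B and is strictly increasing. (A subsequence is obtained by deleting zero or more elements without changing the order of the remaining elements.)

For each value that appears in both, track the longest common increasing run ending there.
The best achievable length is 2; one witness is 7, 11 (A-positions 1,5, B-positions 3,4).

2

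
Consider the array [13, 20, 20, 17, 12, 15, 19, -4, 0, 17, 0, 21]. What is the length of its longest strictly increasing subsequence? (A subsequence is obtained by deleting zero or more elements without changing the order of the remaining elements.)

4

One longest increasing subsequence is 13, 17, 19, 21 (positions 1,4,7,12), of length 4; no longer one exists.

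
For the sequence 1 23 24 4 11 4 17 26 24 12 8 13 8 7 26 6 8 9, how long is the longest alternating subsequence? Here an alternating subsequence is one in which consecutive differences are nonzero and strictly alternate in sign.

A longest alternating subsequence is 1, 23, 4, 11, 4, 17, 12, 13, 8, 26, 6, 8 (positions 1,2,4,5,6,7,10,12,13,15,16,17); its 11 consecutive differences strictly alternate in sign, and length 12 is optimal.

12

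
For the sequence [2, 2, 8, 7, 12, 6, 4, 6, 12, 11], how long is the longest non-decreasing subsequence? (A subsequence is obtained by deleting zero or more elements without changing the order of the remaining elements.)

Scanning left to right, the best length ending at each element is: 2→1, 2→2, 8→3, 7→3, 12→4, 6→3, 4→3, 6→4, 12→5, 11→5.
So the longest non-decreasing subsequence has length 5, e.g. 2, 2, 8, 12, 12.

5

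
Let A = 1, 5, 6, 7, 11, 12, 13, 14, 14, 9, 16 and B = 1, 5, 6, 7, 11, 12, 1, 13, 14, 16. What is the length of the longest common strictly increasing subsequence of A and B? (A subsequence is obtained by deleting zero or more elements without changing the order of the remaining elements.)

A longest common strictly increasing subsequence is 1, 5, 6, 7, 11, 12, 13, 14, 16 (length 9); it appears in order in both A and B, and no longer such subsequence exists.

9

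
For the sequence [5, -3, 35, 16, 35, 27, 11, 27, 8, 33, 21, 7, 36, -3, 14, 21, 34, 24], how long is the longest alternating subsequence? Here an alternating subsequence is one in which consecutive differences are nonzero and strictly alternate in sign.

Track the best alternating length ending on an up-step vs a down-step at each position: up/down = 1/1, 1/2, 3/1, 3/4, 5/1, 5/6, 3/6, 7/6, 3/8, 9/6, 9/10, 3/10, 11/1, 1/12, 13/12, 13/12, 13/12, 13/14.
The maximum over both is 14; one such subsequence is 5, -3, 35, 16, 35, 11, 27, 8, 33, 21, 36, -3, 34, 24.

14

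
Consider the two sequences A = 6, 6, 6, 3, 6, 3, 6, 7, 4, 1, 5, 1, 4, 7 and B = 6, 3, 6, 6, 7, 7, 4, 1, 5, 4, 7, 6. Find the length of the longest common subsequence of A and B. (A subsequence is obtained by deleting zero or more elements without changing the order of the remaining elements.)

10

A longest common subsequence is 6, 3, 6, 6, 7, 4, 1, 5, 4, 7 (length 10); the LCS DP confirms no longer common subsequence exists.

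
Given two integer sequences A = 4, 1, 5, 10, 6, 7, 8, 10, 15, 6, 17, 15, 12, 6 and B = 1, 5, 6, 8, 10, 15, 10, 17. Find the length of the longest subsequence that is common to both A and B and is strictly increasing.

7

For each value that appears in both, track the longest common increasing run ending there.
The best achievable length is 7; one witness is 1, 5, 6, 8, 10, 15, 17 (A-positions 2,3,5,7,8,9,11, B-positions 1,2,3,4,5,6,8).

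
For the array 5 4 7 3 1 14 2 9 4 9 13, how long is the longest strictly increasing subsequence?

5

One longest increasing subsequence is 1, 2, 4, 9, 13 (positions 5,7,9,10,11), of length 5; no longer one exists.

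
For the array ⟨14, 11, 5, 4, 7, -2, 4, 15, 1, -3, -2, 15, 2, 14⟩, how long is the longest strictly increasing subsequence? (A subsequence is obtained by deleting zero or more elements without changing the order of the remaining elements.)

Scanning left to right, the best length ending at each element is: 14→1, 11→1, 5→1, 4→1, 7→2, -2→1, 4→2, 15→3, 1→2, -3→1, -2→2, 15→3, 2→3, 14→4.
So the longest increasing subsequence has length 4, e.g. -2, 1, 2, 14.

4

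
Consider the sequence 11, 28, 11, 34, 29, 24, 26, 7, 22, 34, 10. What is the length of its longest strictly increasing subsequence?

Let dp[i] be the longest increasing subsequence ending at position i. Then dp = [1, 2, 1, 3, 3, 2, 3, 1, 2, 4, 2].
The maximum is 4; one witness is 11, 28, 29, 34 at positions 1,2,5,10.

4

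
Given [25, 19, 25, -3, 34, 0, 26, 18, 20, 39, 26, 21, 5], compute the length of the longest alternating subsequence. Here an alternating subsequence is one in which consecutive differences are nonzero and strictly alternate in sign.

10

Track the best alternating length ending on an up-step vs a down-step at each position: up/down = 1/1, 1/2, 3/1, 1/4, 5/1, 5/6, 7/6, 7/8, 9/8, 9/1, 9/10, 9/10, 7/10.
The maximum over both is 10; one such subsequence is 25, 19, 25, -3, 34, 0, 26, 18, 39, 26.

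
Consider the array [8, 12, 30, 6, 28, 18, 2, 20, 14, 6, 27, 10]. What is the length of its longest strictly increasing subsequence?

5

Scanning left to right, the best length ending at each element is: 8→1, 12→2, 30→3, 6→1, 28→3, 18→3, 2→1, 20→4, 14→3, 6→2, 27→5, 10→3.
So the longest increasing subsequence has length 5, e.g. 8, 12, 18, 20, 27.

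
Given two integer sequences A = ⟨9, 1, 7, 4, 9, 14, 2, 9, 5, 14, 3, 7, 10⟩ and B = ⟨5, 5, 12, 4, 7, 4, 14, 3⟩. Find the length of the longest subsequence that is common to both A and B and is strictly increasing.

For each value that appears in both, track the longest common increasing run ending there.
The best achievable length is 2; one witness is 5, 7 (A-positions 9,12, B-positions 1,5).

2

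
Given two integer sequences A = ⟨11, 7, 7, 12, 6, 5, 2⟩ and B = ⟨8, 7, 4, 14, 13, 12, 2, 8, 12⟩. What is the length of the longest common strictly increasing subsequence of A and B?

2

A longest common strictly increasing subsequence is 7, 12 (length 2); it appears in order in both A and B, and no longer such subsequence exists.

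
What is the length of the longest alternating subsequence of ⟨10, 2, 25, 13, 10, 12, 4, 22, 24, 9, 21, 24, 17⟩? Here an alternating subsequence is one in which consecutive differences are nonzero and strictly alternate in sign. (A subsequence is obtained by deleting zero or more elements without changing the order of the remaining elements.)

10

A longest alternating subsequence is 10, 2, 25, 10, 12, 4, 22, 9, 21, 17 (positions 1,2,3,5,6,7,8,10,11,13); its 9 consecutive differences strictly alternate in sign, and length 10 is optimal.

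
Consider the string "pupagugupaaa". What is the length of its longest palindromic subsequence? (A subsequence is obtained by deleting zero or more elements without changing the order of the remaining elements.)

Using dp[i][j] = 2 + dp[i+1][j−1] if the ends match, else max(dp[i+1][j], dp[i][j−1]):
dp[1][12] = 7. A witness is pugugup at positions 1,2,5,6,7,8,9.

7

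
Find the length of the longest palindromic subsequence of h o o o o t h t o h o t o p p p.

One longest palindromic subsequence is ooothtooo (positions 3,4,5,6,7,8,9,11,13); it reads the same forward and backward, and the interval DP gives dp[1][16] = 9.

9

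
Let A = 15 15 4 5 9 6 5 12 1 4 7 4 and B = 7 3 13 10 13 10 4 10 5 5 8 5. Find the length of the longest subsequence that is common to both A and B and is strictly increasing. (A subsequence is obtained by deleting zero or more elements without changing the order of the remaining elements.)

For each value that appears in both, track the longest common increasing run ending there.
The best achievable length is 2; one witness is 4, 5 (A-positions 3,4, B-positions 7,9).

2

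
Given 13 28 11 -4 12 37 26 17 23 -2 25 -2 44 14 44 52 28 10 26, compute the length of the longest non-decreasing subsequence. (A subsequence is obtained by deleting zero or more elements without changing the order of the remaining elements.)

Scanning left to right, the best length ending at each element is: 13→1, 28→2, 11→1, -4→1, 12→2, 37→3, 26→3, 17→3, 23→4, -2→2, 25→5, -2→3, 44→6, 14→4, 44→7, 52→8, 28→6, 10→4, 26→6.
So the longest non-decreasing subsequence has length 8, e.g. 11, 12, 17, 23, 25, 44, 44, 52.

8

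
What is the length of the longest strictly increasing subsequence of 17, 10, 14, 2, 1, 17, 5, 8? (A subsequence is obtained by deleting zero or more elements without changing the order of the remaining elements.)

3

Scanning left to right, the best length ending at each element is: 17→1, 10→1, 14→2, 2→1, 1→1, 17→3, 5→2, 8→3.
So the longest increasing subsequence has length 3, e.g. 10, 14, 17.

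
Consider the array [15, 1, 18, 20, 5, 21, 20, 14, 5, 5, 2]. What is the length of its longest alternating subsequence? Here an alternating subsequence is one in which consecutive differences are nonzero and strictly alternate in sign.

Track the best alternating length ending on an up-step vs a down-step at each position: up/down = 1/1, 1/2, 3/1, 3/1, 3/4, 5/1, 5/6, 5/6, 3/6, 3/6, 3/6.
The maximum over both is 6; one such subsequence is 15, 1, 18, 5, 21, 20.

6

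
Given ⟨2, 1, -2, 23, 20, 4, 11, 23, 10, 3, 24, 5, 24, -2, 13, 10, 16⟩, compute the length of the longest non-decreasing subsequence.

6

Let dp[i] be the longest non-decreasing subsequence ending at position i. Then dp = [1, 1, 1, 2, 2, 2, 3, 4, 3, 2, 5, 3, 6, 2, 4, 4, 5].
The maximum is 6; one witness is 2, 4, 11, 23, 24, 24 at positions 1,6,7,8,11,13.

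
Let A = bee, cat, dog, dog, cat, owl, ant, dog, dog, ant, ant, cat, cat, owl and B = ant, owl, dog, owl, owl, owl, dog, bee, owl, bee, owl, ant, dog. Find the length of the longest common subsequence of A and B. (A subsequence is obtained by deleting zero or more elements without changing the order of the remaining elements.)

Backtracking the LCS table gives one alignment: dog (A3,B3) → dog (A4,B7) → owl (A6,B11) → ant (A7,B12) → dog (A9,B13).
So the longest common subsequence has length 5.

5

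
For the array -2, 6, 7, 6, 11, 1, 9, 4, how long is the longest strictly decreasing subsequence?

Let dp[i] be the longest decreasing subsequence ending at position i. Then dp = [1, 1, 1, 2, 1, 3, 2, 3].
The maximum is 3; one witness is 7, 6, 1 at positions 3,4,6.

3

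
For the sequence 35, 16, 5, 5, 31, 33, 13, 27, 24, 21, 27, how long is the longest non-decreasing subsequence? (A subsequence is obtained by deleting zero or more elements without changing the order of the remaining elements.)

5

One longest non-decreasing subsequence is 5, 5, 13, 27, 27 (positions 3,4,7,8,11), of length 5; no longer one exists.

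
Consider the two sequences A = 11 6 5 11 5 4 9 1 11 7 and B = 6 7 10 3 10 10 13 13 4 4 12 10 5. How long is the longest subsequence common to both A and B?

2

Backtracking the LCS table gives one alignment: 6 (A2,B1) → 5 (A5,B13).
So the longest common subsequence has length 2.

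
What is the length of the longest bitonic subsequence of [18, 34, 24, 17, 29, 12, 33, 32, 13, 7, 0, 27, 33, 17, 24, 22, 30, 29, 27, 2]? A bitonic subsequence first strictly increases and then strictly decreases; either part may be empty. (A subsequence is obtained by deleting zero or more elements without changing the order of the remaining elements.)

One longest bitonic subsequence is 18, 24, 29, 33, 32, 30, 29, 27, 2 (positions 1,3,5,7,8,17,18,19,20): it rises to 33 then falls. Length 9 is optimal.

9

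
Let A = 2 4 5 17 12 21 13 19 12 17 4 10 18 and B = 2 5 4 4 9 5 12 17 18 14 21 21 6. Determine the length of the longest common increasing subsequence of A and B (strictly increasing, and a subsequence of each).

6

For each value that appears in both, track the longest common increasing run ending there.
The best achievable length is 6; one witness is 2, 4, 5, 12, 17, 18 (A-positions 1,2,3,5,10,13, B-positions 1,3,6,7,8,9).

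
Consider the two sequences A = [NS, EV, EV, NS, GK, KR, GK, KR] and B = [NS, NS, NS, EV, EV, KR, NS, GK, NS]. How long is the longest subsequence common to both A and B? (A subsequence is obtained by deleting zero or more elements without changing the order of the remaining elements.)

5

Backtracking the LCS table gives one alignment: NS (A1,B3) → EV (A2,B4) → EV (A3,B5) → NS (A4,B7) → GK (A5,B8).
So the longest common subsequence has length 5.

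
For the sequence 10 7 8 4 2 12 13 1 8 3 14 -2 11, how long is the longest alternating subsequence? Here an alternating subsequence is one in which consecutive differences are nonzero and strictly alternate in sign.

11

A longest alternating subsequence is 10, 7, 8, 4, 12, 1, 8, 3, 14, -2, 11 (positions 1,2,3,4,6,8,9,10,11,12,13); its 10 consecutive differences strictly alternate in sign, and length 11 is optimal.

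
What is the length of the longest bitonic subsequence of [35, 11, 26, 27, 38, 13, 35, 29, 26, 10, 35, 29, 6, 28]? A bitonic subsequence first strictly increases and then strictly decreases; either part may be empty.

9

One longest bitonic subsequence is 11, 26, 27, 38, 35, 29, 26, 10, 6 (positions 2,3,4,5,7,8,9,10,13): it rises to 38 then falls. Length 9 is optimal.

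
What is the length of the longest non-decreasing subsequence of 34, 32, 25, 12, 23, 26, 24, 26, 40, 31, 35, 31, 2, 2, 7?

Scanning left to right, the best length ending at each element is: 34→1, 32→1, 25→1, 12→1, 23→2, 26→3, 24→3, 26→4, 40→5, 31→5, 35→6, 31→6, 2→1, 2→2, 7→3.
So the longest non-decreasing subsequence has length 6, e.g. 12, 23, 26, 26, 31, 35.

6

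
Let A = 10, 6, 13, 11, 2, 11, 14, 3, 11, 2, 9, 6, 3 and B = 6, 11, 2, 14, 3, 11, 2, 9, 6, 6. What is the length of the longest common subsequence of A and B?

9

Backtracking the LCS table gives one alignment: 6 (A2,B1) → 11 (A4,B2) → 2 (A5,B3) → 14 (A7,B4) → 3 (A8,B5) → 11 (A9,B6) → 2 (A10,B7) → 9 (A11,B8) → 6 (A12,B10).
So the longest common subsequence has length 9.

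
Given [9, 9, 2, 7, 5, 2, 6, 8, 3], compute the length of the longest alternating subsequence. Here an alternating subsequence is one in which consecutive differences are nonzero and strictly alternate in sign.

6

A longest alternating subsequence is 9, 2, 7, 5, 6, 3 (positions 1,3,4,5,7,9); its 5 consecutive differences strictly alternate in sign, and length 6 is optimal.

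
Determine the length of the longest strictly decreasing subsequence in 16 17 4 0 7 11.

3

Scanning left to right, the best length ending at each element is: 16→1, 17→1, 4→2, 0→3, 7→2, 11→2.
So the longest decreasing subsequence has length 3, e.g. 16, 4, 0.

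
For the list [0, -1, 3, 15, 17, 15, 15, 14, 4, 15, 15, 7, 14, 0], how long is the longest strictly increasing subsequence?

5

One longest increasing subsequence is 0, 3, 4, 7, 14 (positions 1,3,9,12,13), of length 5; no longer one exists.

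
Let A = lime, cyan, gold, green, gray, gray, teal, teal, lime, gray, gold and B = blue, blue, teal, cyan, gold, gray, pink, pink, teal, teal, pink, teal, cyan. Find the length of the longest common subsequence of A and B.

Backtracking the LCS table gives one alignment: cyan (A2,B4) → gold (A3,B5) → gray (A5,B6) → teal (A7,B10) → teal (A8,B12).
So the longest common subsequence has length 5.

5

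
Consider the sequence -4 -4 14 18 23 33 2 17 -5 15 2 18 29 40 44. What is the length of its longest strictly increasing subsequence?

Let dp[i] be the longest increasing subsequence ending at position i. Then dp = [1, 1, 2, 3, 4, 5, 2, 3, 1, 3, 2, 4, 5, 6, 7].
The maximum is 7; one witness is -4, 14, 18, 23, 33, 40, 44 at positions 1,3,4,5,6,14,15.

7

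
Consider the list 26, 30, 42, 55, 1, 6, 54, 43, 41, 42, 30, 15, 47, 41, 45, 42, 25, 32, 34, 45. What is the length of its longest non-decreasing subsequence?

7

Let dp[i] be the longest non-decreasing subsequence ending at position i. Then dp = [1, 2, 3, 4, 1, 2, 4, 4, 3, 4, 3, 3, 5, 4, 5, 5, 4, 5, 6, 7].
The maximum is 7; one witness is 1, 6, 15, 25, 32, 34, 45 at positions 5,6,12,17,18,19,20.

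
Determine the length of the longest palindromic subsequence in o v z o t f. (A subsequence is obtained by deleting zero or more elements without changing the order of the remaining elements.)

One longest palindromic subsequence is ozo (positions 1,3,4); it reads the same forward and backward, and the interval DP gives dp[1][6] = 3.

3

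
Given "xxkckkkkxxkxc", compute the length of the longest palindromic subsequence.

9

One longest palindromic subsequence is xxkkkkkxx (positions 1,2,3,5,6,7,8,10,12); it reads the same forward and backward, and the interval DP gives dp[1][13] = 9.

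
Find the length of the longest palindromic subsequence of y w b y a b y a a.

One longest palindromic subsequence is ybaby (positions 1,3,5,6,7); it reads the same forward and backward, and the interval DP gives dp[1][9] = 5.

5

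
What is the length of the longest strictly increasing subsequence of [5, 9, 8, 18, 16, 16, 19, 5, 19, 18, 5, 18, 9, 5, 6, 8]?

Scanning left to right, the best length ending at each element is: 5→1, 9→2, 8→2, 18→3, 16→3, 16→3, 19→4, 5→1, 19→4, 18→4, 5→1, 18→4, 9→3, 5→1, 6→2, 8→3.
So the longest increasing subsequence has length 4, e.g. 5, 9, 18, 19.

4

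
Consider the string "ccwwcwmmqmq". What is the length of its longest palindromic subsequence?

One longest palindromic subsequence is cwwc (positions 2,3,4,5); it reads the same forward and backward, and the interval DP gives dp[1][11] = 4.

4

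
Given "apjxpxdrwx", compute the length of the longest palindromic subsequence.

3

One longest palindromic subsequence is xwx (positions 4,9,10); it reads the same forward and backward, and the interval DP gives dp[1][10] = 3.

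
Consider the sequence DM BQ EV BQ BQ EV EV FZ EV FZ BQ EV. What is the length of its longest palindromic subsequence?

7

Using dp[i][j] = 2 + dp[i+1][j−1] if the ends match, else max(dp[i+1][j], dp[i][j−1]):
dp[1][12] = 7. A witness is EV BQ FZ EV FZ BQ EV at positions 3,4,8,9,10,11,12.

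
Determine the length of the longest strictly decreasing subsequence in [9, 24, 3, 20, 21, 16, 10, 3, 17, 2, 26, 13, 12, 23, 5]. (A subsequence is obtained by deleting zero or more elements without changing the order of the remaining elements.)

6

Let dp[i] be the longest decreasing subsequence ending at position i. Then dp = [1, 1, 2, 2, 2, 3, 4, 5, 3, 6, 1, 4, 5, 2, 6].
The maximum is 6; one witness is 24, 20, 16, 10, 3, 2 at positions 2,4,6,7,8,10.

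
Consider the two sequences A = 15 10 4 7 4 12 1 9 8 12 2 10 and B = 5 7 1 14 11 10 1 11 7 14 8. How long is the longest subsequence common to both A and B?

3

A longest common subsequence is 10, 7, 8 (length 3); the LCS DP confirms no longer common subsequence exists.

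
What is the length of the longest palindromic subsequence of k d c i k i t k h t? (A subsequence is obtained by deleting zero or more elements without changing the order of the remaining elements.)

Using dp[i][j] = 2 + dp[i+1][j−1] if the ends match, else max(dp[i+1][j], dp[i][j−1]):
dp[1][10] = 5. A witness is kikik at positions 1,4,5,6,8.

5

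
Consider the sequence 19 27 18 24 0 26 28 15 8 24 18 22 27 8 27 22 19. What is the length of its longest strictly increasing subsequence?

Scanning left to right, the best length ending at each element is: 19→1, 27→2, 18→1, 24→2, 0→1, 26→3, 28→4, 15→2, 8→2, 24→3, 18→3, 22→4, 27→5, 8→2, 27→5, 22→4, 19→4.
So the longest increasing subsequence has length 5, e.g. 0, 15, 18, 22, 27.

5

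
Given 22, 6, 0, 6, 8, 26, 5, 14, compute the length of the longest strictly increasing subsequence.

4

One longest increasing subsequence is 0, 6, 8, 26 (positions 3,4,5,6), of length 4; no longer one exists.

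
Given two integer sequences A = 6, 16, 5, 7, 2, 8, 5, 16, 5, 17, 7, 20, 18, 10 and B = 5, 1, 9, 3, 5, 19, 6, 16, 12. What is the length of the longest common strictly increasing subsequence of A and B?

For each value that appears in both, track the longest common increasing run ending there.
The best achievable length is 2; one witness is 6, 16 (A-positions 1,2, B-positions 7,8).

2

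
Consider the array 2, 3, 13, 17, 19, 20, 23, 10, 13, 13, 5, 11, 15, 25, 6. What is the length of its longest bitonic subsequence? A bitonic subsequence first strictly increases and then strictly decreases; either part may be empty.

10

Let inc[i] be the LIS ending at i and dec[i] the longest strictly decreasing subsequence starting at i. inc = [1, 2, 3, 4, 5, 6, 7, 3, 4, 4, 3, 4, 5, 8, 4], dec = [1, 1, 3, 4, 4, 4, 4, 2, 3, 3, 1, 2, 2, 2, 1].
max_i inc[i]+dec[i]−1 = 10, with one witness 2, 3, 13, 17, 19, 20, 23, 13, 11, 6.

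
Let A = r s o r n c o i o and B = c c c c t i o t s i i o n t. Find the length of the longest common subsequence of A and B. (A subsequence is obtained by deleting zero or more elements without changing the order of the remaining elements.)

A longest common subsequence is coio (length 4); the LCS DP confirms no longer common subsequence exists.

4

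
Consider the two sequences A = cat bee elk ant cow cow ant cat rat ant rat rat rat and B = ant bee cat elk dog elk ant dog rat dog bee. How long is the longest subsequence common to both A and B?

A longest common subsequence is cat, elk, ant, rat (length 4); the LCS DP confirms no longer common subsequence exists.

4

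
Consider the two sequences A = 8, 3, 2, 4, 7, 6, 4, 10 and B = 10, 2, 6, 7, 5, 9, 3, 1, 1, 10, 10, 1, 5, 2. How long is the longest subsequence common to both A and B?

3

Backtracking the LCS table gives one alignment: 2 (A3,B2) → 7 (A5,B4) → 10 (A8,B11).
So the longest common subsequence has length 3.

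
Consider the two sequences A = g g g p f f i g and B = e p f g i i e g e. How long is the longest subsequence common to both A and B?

A longest common subsequence is pfig (length 4); the LCS DP confirms no longer common subsequence exists.

4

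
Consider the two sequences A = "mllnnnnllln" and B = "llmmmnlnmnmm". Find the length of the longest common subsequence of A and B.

A longest common subsequence is llnnn (length 5); the LCS DP confirms no longer common subsequence exists.

5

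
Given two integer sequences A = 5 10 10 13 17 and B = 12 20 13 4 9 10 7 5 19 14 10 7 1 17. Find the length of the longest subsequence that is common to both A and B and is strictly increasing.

For each value that appears in both, track the longest common increasing run ending there.
The best achievable length is 3; one witness is 5, 10, 17 (A-positions 1,2,5, B-positions 8,11,14).

3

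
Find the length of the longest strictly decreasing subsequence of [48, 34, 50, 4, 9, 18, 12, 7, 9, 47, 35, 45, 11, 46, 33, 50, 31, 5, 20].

6

Let dp[i] be the longest decreasing subsequence ending at position i. Then dp = [1, 2, 1, 3, 3, 3, 4, 5, 5, 2, 3, 3, 5, 3, 4, 1, 5, 6, 6].
The maximum is 6; one witness is 48, 34, 18, 12, 7, 5 at positions 1,2,6,7,8,18.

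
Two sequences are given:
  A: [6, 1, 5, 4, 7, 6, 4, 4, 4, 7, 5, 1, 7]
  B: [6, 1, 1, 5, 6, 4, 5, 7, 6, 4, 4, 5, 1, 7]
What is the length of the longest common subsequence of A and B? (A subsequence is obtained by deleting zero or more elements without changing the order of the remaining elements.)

11

Backtracking the LCS table gives one alignment: 6 (A1,B1) → 1 (A2,B3) → 5 (A3,B4) → 4 (A4,B6) → 7 (A5,B8) → 6 (A6,B9) → 4 (A8,B10) → 4 (A9,B11) → 5 (A11,B12) → 1 (A12,B13) → 7 (A13,B14).
So the longest common subsequence has length 11.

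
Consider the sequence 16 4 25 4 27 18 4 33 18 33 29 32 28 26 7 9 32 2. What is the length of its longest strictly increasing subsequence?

Scanning left to right, the best length ending at each element is: 16→1, 4→1, 25→2, 4→1, 27→3, 18→2, 4→1, 33→4, 18→2, 33→4, 29→4, 32→5, 28→4, 26→3, 7→2, 9→3, 32→5, 2→1.
So the longest increasing subsequence has length 5, e.g. 16, 25, 27, 29, 32.

5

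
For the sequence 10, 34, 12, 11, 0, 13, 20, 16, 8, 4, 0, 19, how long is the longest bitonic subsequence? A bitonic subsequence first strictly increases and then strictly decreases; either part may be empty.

8

Let inc[i] be the LIS ending at i and dec[i] the longest strictly decreasing subsequence starting at i. inc = [1, 2, 2, 2, 1, 3, 4, 4, 2, 2, 1, 5], dec = [4, 6, 5, 4, 1, 4, 5, 4, 3, 2, 1, 1].
max_i inc[i]+dec[i]−1 = 8, with one witness 10, 12, 13, 20, 16, 8, 4, 0.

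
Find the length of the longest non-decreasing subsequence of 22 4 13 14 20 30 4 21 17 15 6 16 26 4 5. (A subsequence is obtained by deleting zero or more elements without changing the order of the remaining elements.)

Let dp[i] be the longest non-decreasing subsequence ending at position i. Then dp = [1, 1, 2, 3, 4, 5, 2, 5, 4, 4, 3, 5, 6, 3, 4].
The maximum is 6; one witness is 4, 13, 14, 20, 21, 26 at positions 2,3,4,5,8,13.

6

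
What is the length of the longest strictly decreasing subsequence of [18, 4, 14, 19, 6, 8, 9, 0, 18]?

One longest decreasing subsequence is 18, 14, 6, 0 (positions 1,3,5,8), of length 4; no longer one exists.

4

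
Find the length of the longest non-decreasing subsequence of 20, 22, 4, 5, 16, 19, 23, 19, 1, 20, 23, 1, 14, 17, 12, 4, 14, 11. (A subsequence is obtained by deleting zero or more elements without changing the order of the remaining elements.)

7

One longest non-decreasing subsequence is 4, 5, 16, 19, 19, 20, 23 (positions 3,4,5,6,8,10,11), of length 7; no longer one exists.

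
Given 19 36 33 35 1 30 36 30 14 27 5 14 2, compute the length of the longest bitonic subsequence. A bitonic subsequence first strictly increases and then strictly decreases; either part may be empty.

Let inc[i] be the LIS ending at i and dec[i] the longest strictly decreasing subsequence starting at i. inc = [1, 2, 2, 3, 1, 2, 4, 2, 2, 3, 2, 3, 2], dec = [4, 6, 5, 5, 1, 4, 5, 4, 3, 3, 2, 2, 1].
max_i inc[i]+dec[i]−1 = 8, with one witness 19, 33, 35, 36, 30, 27, 14, 2.

8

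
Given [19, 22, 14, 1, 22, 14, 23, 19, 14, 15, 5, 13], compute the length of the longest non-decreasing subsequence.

4

One longest non-decreasing subsequence is 19, 22, 22, 23 (positions 1,2,5,7), of length 4; no longer one exists.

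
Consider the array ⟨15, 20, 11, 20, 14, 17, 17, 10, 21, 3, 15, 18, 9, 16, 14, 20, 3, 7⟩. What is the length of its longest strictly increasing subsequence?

One longest increasing subsequence is 11, 14, 17, 18, 20 (positions 3,5,6,12,16), of length 5; no longer one exists.

5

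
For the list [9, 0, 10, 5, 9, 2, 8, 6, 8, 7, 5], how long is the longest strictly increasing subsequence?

4

Let dp[i] be the longest increasing subsequence ending at position i. Then dp = [1, 1, 2, 2, 3, 2, 3, 3, 4, 4, 3].
The maximum is 4; one witness is 0, 5, 6, 8 at positions 2,4,8,9.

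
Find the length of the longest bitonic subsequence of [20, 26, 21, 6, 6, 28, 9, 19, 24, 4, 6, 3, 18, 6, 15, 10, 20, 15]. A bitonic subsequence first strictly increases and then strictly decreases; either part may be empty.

Let inc[i] be the LIS ending at i and dec[i] the longest strictly decreasing subsequence starting at i. inc = [1, 2, 2, 1, 1, 3, 2, 3, 4, 1, 2, 1, 3, 2, 3, 3, 4, 4], dec = [5, 6, 5, 3, 3, 5, 3, 4, 4, 2, 2, 1, 3, 1, 2, 1, 2, 1].
max_i inc[i]+dec[i]−1 = 7, with one witness 20, 26, 21, 19, 18, 15, 10.

7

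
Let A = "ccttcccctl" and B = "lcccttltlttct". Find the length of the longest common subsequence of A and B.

6

Backtracking the LCS table gives one alignment: c (A1,B3) → c (A2,B4) → t (A3,B10) → t (A4,B11) → c (A8,B12) → t (A9,B13).
So the longest common subsequence has length 6.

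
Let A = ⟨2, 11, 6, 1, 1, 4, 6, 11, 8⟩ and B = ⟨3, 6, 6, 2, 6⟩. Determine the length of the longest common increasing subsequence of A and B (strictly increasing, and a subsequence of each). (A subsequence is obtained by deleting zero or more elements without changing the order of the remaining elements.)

2

A longest common strictly increasing subsequence is 2, 6 (length 2); it appears in order in both A and B, and no longer such subsequence exists.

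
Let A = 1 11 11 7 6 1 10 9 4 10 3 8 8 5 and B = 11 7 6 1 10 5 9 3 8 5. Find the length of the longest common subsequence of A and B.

9

A longest common subsequence is 11, 7, 6, 1, 10, 9, 3, 8, 5 (length 9); the LCS DP confirms no longer common subsequence exists.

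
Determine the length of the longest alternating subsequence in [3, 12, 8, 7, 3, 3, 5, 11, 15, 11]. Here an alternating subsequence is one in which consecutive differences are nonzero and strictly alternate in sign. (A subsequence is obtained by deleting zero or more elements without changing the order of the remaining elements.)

A longest alternating subsequence is 3, 12, 8, 15, 11 (positions 1,2,3,9,10); its 4 consecutive differences strictly alternate in sign, and length 5 is optimal.

5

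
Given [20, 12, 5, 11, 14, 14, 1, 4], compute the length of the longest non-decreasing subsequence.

4

Scanning left to right, the best length ending at each element is: 20→1, 12→1, 5→1, 11→2, 14→3, 14→4, 1→1, 4→2.
So the longest non-decreasing subsequence has length 4, e.g. 5, 11, 14, 14.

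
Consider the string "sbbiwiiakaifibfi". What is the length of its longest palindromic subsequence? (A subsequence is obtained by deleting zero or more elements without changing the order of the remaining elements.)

9

One longest palindromic subsequence is iiiakaiii (positions 4,6,7,8,9,10,11,13,16); it reads the same forward and backward, and the interval DP gives dp[1][16] = 9.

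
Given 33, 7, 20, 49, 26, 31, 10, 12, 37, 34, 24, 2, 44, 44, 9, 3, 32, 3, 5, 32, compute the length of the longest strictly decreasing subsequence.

Scanning left to right, the best length ending at each element is: 33→1, 7→2, 20→2, 49→1, 26→2, 31→2, 10→3, 12→3, 37→2, 34→3, 24→4, 2→5, 44→2, 44→2, 9→5, 3→6, 32→4, 3→6, 5→6, 32→4.
So the longest decreasing subsequence has length 6, e.g. 49, 37, 34, 24, 9, 3.

6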